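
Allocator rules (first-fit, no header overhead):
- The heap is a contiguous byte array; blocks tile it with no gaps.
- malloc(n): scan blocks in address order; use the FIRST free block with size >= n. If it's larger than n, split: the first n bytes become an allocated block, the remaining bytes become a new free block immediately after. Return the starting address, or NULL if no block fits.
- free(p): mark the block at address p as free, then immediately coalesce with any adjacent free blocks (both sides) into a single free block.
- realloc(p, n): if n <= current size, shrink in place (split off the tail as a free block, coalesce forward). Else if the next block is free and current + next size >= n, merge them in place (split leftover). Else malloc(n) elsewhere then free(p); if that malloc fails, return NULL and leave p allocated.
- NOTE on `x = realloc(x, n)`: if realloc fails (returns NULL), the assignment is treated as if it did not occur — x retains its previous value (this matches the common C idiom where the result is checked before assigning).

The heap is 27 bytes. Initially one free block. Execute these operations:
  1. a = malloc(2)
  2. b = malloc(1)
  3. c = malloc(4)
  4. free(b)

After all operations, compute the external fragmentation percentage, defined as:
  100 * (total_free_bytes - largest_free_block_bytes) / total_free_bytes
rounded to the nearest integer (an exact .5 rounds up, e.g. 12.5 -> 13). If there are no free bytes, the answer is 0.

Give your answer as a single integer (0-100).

Op 1: a = malloc(2) -> a = 0; heap: [0-1 ALLOC][2-26 FREE]
Op 2: b = malloc(1) -> b = 2; heap: [0-1 ALLOC][2-2 ALLOC][3-26 FREE]
Op 3: c = malloc(4) -> c = 3; heap: [0-1 ALLOC][2-2 ALLOC][3-6 ALLOC][7-26 FREE]
Op 4: free(b) -> (freed b); heap: [0-1 ALLOC][2-2 FREE][3-6 ALLOC][7-26 FREE]
Free blocks: [1 20] total_free=21 largest=20 -> 100*(21-20)/21 = 100/21 ≈ 4.762 -> rounds to 5

Answer: 5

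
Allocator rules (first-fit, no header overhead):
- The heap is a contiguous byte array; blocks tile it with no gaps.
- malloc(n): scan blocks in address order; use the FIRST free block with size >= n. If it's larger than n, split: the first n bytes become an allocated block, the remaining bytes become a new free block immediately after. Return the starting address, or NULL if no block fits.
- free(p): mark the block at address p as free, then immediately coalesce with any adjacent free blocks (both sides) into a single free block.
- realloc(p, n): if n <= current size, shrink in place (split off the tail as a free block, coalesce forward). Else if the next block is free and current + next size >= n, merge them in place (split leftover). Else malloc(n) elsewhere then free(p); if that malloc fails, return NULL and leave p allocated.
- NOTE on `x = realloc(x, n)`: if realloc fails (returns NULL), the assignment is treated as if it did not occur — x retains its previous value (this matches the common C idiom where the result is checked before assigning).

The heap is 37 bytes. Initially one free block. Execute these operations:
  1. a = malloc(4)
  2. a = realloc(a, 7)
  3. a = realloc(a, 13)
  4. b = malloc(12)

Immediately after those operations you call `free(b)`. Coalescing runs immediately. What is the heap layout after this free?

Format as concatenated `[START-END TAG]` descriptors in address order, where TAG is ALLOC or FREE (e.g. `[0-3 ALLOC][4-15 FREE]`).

Op 1: a = malloc(4) -> a = 0; heap: [0-3 ALLOC][4-36 FREE]
Op 2: a = realloc(a, 7) -> a = 0; heap: [0-6 ALLOC][7-36 FREE]
Op 3: a = realloc(a, 13) -> a = 0; heap: [0-12 ALLOC][13-36 FREE]
Op 4: b = malloc(12) -> b = 13; heap: [0-12 ALLOC][13-24 ALLOC][25-36 FREE]
free(b): b = 13 -> block [13-24 ALLOC]; mark free, coalesce with adjacent free neighbors -> [0-12 ALLOC][13-36 FREE]

Answer: [0-12 ALLOC][13-36 FREE]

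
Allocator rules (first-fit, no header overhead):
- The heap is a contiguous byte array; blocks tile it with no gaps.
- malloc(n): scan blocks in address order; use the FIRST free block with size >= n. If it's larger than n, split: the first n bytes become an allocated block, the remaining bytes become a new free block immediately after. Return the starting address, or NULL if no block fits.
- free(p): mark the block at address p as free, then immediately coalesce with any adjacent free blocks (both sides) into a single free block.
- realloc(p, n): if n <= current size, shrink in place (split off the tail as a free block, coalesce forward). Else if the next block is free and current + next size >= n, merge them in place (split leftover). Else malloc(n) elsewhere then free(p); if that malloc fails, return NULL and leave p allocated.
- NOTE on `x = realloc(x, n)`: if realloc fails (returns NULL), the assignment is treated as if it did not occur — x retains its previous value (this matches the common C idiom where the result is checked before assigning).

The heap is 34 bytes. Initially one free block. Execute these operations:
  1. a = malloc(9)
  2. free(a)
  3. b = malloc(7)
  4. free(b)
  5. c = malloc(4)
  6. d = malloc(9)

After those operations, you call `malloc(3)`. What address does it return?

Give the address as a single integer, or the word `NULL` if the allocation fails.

Op 1: a = malloc(9) -> a = 0; heap: [0-8 ALLOC][9-33 FREE]
Op 2: free(a) -> (freed a); heap: [0-33 FREE]
Op 3: b = malloc(7) -> b = 0; heap: [0-6 ALLOC][7-33 FREE]
Op 4: free(b) -> (freed b); heap: [0-33 FREE]
Op 5: c = malloc(4) -> c = 0; heap: [0-3 ALLOC][4-33 FREE]
Op 6: d = malloc(9) -> d = 4; heap: [0-3 ALLOC][4-12 ALLOC][13-33 FREE]
malloc(3): first-fit scan over [0-3 ALLOC][4-12 ALLOC][13-33 FREE] -> 13

Answer: 13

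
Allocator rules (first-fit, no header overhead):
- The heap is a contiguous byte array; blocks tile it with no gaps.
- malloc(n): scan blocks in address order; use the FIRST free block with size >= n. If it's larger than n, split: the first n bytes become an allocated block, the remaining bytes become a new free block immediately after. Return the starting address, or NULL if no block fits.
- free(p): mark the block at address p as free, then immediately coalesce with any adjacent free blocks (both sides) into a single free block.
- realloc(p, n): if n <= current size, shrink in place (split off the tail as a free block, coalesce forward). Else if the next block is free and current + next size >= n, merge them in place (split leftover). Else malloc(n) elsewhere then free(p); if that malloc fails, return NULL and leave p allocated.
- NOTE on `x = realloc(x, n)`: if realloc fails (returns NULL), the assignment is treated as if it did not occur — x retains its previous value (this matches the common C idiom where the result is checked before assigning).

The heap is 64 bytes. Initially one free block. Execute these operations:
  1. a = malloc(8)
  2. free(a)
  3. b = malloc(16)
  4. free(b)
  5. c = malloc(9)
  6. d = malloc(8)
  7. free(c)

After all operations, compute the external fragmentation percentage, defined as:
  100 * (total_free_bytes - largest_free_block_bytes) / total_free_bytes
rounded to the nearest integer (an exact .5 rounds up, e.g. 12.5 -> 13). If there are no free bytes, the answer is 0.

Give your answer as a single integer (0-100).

Answer: 16

Derivation:
Op 1: a = malloc(8) -> a = 0; heap: [0-7 ALLOC][8-63 FREE]
Op 2: free(a) -> (freed a); heap: [0-63 FREE]
Op 3: b = malloc(16) -> b = 0; heap: [0-15 ALLOC][16-63 FREE]
Op 4: free(b) -> (freed b); heap: [0-63 FREE]
Op 5: c = malloc(9) -> c = 0; heap: [0-8 ALLOC][9-63 FREE]
Op 6: d = malloc(8) -> d = 9; heap: [0-8 ALLOC][9-16 ALLOC][17-63 FREE]
Op 7: free(c) -> (freed c); heap: [0-8 FREE][9-16 ALLOC][17-63 FREE]
Free blocks: [9 47] total_free=56 largest=47 -> 100*(56-47)/56 = 900/56 ≈ 16.071 -> rounds to 16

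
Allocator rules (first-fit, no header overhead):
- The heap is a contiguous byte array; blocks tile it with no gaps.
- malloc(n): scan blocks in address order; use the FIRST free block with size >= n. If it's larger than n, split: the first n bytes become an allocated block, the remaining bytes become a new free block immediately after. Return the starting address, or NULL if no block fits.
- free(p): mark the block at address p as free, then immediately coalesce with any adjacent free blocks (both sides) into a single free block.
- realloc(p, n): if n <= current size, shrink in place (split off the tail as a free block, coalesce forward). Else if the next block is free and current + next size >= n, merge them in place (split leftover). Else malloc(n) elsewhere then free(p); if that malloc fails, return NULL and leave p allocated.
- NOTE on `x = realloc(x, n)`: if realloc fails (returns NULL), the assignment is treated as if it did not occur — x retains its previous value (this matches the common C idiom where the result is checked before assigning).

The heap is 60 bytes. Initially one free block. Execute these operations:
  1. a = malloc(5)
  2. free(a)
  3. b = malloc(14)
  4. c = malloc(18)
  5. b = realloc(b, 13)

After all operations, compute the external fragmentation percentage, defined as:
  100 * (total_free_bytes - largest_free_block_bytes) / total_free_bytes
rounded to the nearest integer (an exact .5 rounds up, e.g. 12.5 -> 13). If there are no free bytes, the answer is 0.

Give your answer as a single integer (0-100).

Answer: 3

Derivation:
Op 1: a = malloc(5) -> a = 0; heap: [0-4 ALLOC][5-59 FREE]
Op 2: free(a) -> (freed a); heap: [0-59 FREE]
Op 3: b = malloc(14) -> b = 0; heap: [0-13 ALLOC][14-59 FREE]
Op 4: c = malloc(18) -> c = 14; heap: [0-13 ALLOC][14-31 ALLOC][32-59 FREE]
Op 5: b = realloc(b, 13) -> b = 0; heap: [0-12 ALLOC][13-13 FREE][14-31 ALLOC][32-59 FREE]
Free blocks: [1 28] total_free=29 largest=28 -> 100*(29-28)/29 = 100/29 ≈ 3.448 -> rounds to 3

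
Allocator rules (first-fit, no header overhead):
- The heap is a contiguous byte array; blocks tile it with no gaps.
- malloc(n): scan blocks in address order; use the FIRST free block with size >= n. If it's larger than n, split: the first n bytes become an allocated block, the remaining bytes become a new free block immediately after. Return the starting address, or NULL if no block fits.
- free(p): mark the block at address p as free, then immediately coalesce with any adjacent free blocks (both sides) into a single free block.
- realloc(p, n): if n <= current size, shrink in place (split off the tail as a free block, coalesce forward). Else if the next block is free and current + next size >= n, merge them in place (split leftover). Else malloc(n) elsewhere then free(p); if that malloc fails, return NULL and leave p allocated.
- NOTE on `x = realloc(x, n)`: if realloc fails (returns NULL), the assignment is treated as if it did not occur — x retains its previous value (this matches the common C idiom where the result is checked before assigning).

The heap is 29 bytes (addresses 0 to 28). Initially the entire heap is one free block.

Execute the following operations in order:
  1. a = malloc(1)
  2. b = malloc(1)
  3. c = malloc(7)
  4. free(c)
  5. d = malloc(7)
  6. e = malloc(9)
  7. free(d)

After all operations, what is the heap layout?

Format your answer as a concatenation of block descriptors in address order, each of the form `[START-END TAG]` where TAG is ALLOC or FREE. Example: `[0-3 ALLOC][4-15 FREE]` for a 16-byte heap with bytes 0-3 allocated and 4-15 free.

Op 1: a = malloc(1) -> a = 0; heap: [0-0 ALLOC][1-28 FREE]
Op 2: b = malloc(1) -> b = 1; heap: [0-0 ALLOC][1-1 ALLOC][2-28 FREE]
Op 3: c = malloc(7) -> c = 2; heap: [0-0 ALLOC][1-1 ALLOC][2-8 ALLOC][9-28 FREE]
Op 4: free(c) -> (freed c); heap: [0-0 ALLOC][1-1 ALLOC][2-28 FREE]
Op 5: d = malloc(7) -> d = 2; heap: [0-0 ALLOC][1-1 ALLOC][2-8 ALLOC][9-28 FREE]
Op 6: e = malloc(9) -> e = 9; heap: [0-0 ALLOC][1-1 ALLOC][2-8 ALLOC][9-17 ALLOC][18-28 FREE]
Op 7: free(d) -> (freed d); heap: [0-0 ALLOC][1-1 ALLOC][2-8 FREE][9-17 ALLOC][18-28 FREE]

Answer: [0-0 ALLOC][1-1 ALLOC][2-8 FREE][9-17 ALLOC][18-28 FREE]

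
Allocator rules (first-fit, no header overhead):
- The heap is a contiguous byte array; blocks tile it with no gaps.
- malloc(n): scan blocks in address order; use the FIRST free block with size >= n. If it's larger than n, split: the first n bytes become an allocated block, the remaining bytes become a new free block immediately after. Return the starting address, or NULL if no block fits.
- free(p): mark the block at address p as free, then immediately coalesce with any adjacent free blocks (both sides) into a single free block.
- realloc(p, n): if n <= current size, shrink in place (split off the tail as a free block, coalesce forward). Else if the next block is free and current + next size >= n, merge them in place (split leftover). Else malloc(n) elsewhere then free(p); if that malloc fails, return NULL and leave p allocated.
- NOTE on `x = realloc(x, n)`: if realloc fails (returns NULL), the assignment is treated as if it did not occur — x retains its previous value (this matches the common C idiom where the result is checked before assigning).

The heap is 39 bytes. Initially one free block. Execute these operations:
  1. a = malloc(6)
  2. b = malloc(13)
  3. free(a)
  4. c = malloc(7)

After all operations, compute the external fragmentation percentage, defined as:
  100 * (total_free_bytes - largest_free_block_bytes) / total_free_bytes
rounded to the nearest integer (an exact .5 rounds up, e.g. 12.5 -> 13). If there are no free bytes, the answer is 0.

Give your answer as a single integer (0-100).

Answer: 32

Derivation:
Op 1: a = malloc(6) -> a = 0; heap: [0-5 ALLOC][6-38 FREE]
Op 2: b = malloc(13) -> b = 6; heap: [0-5 ALLOC][6-18 ALLOC][19-38 FREE]
Op 3: free(a) -> (freed a); heap: [0-5 FREE][6-18 ALLOC][19-38 FREE]
Op 4: c = malloc(7) -> c = 19; heap: [0-5 FREE][6-18 ALLOC][19-25 ALLOC][26-38 FREE]
Free blocks: [6 13] total_free=19 largest=13 -> 100*(19-13)/19 = 600/19 ≈ 31.579 -> rounds to 32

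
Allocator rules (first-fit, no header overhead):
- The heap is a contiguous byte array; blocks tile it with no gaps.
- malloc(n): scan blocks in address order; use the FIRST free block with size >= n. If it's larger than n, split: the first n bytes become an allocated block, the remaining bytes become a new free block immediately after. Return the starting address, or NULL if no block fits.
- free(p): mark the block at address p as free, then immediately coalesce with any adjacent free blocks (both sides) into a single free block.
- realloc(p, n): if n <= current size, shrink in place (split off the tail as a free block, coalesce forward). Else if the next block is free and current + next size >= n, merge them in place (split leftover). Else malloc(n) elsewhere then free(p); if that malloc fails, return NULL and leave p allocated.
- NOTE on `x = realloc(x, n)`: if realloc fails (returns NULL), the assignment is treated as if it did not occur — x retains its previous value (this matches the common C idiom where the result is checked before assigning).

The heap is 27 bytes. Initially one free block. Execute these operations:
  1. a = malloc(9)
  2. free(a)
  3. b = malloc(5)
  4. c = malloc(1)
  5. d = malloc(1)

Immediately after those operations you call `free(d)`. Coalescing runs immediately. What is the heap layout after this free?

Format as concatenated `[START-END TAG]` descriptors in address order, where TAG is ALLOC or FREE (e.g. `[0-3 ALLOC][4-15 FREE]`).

Answer: [0-4 ALLOC][5-5 ALLOC][6-26 FREE]

Derivation:
Op 1: a = malloc(9) -> a = 0; heap: [0-8 ALLOC][9-26 FREE]
Op 2: free(a) -> (freed a); heap: [0-26 FREE]
Op 3: b = malloc(5) -> b = 0; heap: [0-4 ALLOC][5-26 FREE]
Op 4: c = malloc(1) -> c = 5; heap: [0-4 ALLOC][5-5 ALLOC][6-26 FREE]
Op 5: d = malloc(1) -> d = 6; heap: [0-4 ALLOC][5-5 ALLOC][6-6 ALLOC][7-26 FREE]
free(d): d = 6 -> block [6-6 ALLOC]; mark free, coalesce with adjacent free neighbors -> [0-4 ALLOC][5-5 ALLOC][6-26 FREE]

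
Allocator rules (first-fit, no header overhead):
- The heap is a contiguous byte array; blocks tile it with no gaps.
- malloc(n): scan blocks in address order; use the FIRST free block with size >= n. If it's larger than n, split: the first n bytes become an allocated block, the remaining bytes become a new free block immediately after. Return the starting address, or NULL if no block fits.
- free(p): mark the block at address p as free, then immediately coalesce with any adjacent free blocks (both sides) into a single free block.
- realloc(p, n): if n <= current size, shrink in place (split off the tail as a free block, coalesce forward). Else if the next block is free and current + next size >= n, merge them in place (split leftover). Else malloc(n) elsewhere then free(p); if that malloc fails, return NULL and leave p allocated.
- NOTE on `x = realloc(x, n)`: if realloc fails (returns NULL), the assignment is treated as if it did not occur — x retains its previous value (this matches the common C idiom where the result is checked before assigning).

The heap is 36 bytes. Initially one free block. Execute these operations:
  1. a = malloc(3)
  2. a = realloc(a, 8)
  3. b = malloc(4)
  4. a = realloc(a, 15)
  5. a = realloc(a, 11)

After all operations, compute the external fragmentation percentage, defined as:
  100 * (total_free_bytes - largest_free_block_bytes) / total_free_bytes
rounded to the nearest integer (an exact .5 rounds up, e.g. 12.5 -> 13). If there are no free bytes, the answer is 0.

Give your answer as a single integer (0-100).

Answer: 38

Derivation:
Op 1: a = malloc(3) -> a = 0; heap: [0-2 ALLOC][3-35 FREE]
Op 2: a = realloc(a, 8) -> a = 0; heap: [0-7 ALLOC][8-35 FREE]
Op 3: b = malloc(4) -> b = 8; heap: [0-7 ALLOC][8-11 ALLOC][12-35 FREE]
Op 4: a = realloc(a, 15) -> a = 12; heap: [0-7 FREE][8-11 ALLOC][12-26 ALLOC][27-35 FREE]
Op 5: a = realloc(a, 11) -> a = 12; heap: [0-7 FREE][8-11 ALLOC][12-22 ALLOC][23-35 FREE]
Free blocks: [8 13] total_free=21 largest=13 -> 100*(21-13)/21 = 800/21 ≈ 38.095 -> rounds to 38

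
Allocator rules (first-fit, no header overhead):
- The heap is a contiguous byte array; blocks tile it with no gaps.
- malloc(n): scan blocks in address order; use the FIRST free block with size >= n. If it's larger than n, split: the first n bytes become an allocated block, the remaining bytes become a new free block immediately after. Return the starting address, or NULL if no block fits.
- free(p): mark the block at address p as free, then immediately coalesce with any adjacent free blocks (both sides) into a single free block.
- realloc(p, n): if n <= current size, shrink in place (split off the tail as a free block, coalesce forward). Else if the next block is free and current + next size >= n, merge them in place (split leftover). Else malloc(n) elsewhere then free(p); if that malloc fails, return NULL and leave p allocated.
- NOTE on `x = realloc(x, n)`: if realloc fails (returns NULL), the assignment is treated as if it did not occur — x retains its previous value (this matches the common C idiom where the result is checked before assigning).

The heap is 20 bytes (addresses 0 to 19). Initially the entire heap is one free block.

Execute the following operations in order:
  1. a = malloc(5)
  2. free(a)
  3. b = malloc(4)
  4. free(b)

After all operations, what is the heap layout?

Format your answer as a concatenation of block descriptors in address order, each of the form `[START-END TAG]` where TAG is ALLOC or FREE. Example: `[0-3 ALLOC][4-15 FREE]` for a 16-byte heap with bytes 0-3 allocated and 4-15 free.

Op 1: a = malloc(5) -> a = 0; heap: [0-4 ALLOC][5-19 FREE]
Op 2: free(a) -> (freed a); heap: [0-19 FREE]
Op 3: b = malloc(4) -> b = 0; heap: [0-3 ALLOC][4-19 FREE]
Op 4: free(b) -> (freed b); heap: [0-19 FREE]

Answer: [0-19 FREE]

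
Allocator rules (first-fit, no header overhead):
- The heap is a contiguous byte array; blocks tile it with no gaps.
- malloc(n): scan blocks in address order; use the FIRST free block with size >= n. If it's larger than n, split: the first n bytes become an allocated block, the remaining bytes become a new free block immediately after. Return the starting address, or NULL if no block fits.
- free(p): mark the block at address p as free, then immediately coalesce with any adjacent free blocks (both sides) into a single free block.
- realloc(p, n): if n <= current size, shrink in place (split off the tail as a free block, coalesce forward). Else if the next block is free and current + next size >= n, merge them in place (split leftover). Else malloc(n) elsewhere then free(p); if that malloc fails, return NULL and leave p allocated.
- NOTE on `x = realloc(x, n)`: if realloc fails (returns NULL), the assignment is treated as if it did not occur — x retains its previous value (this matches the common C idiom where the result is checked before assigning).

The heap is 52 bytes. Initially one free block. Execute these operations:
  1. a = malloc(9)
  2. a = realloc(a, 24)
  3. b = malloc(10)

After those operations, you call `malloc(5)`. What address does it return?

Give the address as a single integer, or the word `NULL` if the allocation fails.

Answer: 34

Derivation:
Op 1: a = malloc(9) -> a = 0; heap: [0-8 ALLOC][9-51 FREE]
Op 2: a = realloc(a, 24) -> a = 0; heap: [0-23 ALLOC][24-51 FREE]
Op 3: b = malloc(10) -> b = 24; heap: [0-23 ALLOC][24-33 ALLOC][34-51 FREE]
malloc(5): first-fit scan over [0-23 ALLOC][24-33 ALLOC][34-51 FREE] -> 34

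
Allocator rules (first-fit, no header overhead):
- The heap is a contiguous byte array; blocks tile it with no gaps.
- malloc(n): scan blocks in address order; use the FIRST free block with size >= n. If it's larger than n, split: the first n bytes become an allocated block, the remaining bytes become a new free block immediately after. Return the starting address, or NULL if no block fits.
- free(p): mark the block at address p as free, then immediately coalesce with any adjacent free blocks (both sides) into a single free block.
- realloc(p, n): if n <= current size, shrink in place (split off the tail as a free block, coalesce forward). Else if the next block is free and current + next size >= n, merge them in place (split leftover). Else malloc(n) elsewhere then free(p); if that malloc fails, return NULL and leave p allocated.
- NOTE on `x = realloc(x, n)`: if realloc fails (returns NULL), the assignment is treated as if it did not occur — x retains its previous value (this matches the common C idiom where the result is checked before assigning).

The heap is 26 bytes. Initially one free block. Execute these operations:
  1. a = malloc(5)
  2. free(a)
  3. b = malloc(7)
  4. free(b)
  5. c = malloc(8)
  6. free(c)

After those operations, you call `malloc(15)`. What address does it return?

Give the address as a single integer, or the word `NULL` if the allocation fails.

Answer: 0

Derivation:
Op 1: a = malloc(5) -> a = 0; heap: [0-4 ALLOC][5-25 FREE]
Op 2: free(a) -> (freed a); heap: [0-25 FREE]
Op 3: b = malloc(7) -> b = 0; heap: [0-6 ALLOC][7-25 FREE]
Op 4: free(b) -> (freed b); heap: [0-25 FREE]
Op 5: c = malloc(8) -> c = 0; heap: [0-7 ALLOC][8-25 FREE]
Op 6: free(c) -> (freed c); heap: [0-25 FREE]
malloc(15): first-fit scan over [0-25 FREE] -> 0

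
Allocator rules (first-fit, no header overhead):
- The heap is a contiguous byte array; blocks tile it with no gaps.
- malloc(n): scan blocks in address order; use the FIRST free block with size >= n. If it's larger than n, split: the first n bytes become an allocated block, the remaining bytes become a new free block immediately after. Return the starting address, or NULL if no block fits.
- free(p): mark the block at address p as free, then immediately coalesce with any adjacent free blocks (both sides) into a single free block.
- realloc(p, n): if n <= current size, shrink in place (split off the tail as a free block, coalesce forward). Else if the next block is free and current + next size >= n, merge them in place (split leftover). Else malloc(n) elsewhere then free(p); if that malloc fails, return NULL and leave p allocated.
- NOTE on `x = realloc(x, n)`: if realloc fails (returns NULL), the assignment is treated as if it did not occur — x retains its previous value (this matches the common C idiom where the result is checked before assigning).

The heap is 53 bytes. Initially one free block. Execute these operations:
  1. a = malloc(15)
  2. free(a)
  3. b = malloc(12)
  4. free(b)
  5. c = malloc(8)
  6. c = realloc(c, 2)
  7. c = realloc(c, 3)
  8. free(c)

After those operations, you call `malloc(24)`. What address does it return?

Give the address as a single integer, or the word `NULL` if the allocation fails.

Op 1: a = malloc(15) -> a = 0; heap: [0-14 ALLOC][15-52 FREE]
Op 2: free(a) -> (freed a); heap: [0-52 FREE]
Op 3: b = malloc(12) -> b = 0; heap: [0-11 ALLOC][12-52 FREE]
Op 4: free(b) -> (freed b); heap: [0-52 FREE]
Op 5: c = malloc(8) -> c = 0; heap: [0-7 ALLOC][8-52 FREE]
Op 6: c = realloc(c, 2) -> c = 0; heap: [0-1 ALLOC][2-52 FREE]
Op 7: c = realloc(c, 3) -> c = 0; heap: [0-2 ALLOC][3-52 FREE]
Op 8: free(c) -> (freed c); heap: [0-52 FREE]
malloc(24): first-fit scan over [0-52 FREE] -> 0

Answer: 0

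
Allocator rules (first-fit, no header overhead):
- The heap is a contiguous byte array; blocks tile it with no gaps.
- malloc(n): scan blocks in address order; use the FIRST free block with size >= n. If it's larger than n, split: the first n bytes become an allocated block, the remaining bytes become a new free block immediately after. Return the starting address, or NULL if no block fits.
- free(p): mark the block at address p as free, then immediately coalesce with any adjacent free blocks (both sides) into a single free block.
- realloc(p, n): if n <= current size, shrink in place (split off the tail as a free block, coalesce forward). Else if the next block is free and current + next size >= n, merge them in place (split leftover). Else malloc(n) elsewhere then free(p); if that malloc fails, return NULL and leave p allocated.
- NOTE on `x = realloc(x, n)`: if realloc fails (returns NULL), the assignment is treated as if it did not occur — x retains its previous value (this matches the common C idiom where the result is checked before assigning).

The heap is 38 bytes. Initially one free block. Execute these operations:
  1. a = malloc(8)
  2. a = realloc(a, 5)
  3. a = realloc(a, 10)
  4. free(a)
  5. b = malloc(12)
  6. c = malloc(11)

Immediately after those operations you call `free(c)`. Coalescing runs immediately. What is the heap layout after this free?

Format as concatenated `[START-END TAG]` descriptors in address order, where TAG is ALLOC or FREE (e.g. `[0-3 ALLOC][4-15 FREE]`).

Op 1: a = malloc(8) -> a = 0; heap: [0-7 ALLOC][8-37 FREE]
Op 2: a = realloc(a, 5) -> a = 0; heap: [0-4 ALLOC][5-37 FREE]
Op 3: a = realloc(a, 10) -> a = 0; heap: [0-9 ALLOC][10-37 FREE]
Op 4: free(a) -> (freed a); heap: [0-37 FREE]
Op 5: b = malloc(12) -> b = 0; heap: [0-11 ALLOC][12-37 FREE]
Op 6: c = malloc(11) -> c = 12; heap: [0-11 ALLOC][12-22 ALLOC][23-37 FREE]
free(c): c = 12 -> block [12-22 ALLOC]; mark free, coalesce with adjacent free neighbors -> [0-11 ALLOC][12-37 FREE]

Answer: [0-11 ALLOC][12-37 FREE]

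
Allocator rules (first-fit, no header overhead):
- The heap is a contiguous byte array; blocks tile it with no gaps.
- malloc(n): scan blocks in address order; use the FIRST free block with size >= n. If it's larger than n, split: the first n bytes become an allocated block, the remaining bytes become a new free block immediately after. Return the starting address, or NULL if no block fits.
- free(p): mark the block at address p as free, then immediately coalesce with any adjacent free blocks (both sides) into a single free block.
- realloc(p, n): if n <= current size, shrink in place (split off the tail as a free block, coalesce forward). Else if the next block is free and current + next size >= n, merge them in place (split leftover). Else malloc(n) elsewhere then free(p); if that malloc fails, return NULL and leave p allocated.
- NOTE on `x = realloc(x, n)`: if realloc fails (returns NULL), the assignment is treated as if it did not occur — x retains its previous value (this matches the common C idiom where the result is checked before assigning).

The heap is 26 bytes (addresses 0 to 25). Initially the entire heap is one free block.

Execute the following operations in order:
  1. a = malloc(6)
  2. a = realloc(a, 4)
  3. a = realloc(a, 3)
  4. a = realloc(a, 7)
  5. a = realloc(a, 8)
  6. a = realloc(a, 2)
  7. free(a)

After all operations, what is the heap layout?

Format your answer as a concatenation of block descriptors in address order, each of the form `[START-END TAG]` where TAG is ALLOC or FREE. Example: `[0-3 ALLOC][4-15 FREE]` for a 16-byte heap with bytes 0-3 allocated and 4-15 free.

Answer: [0-25 FREE]

Derivation:
Op 1: a = malloc(6) -> a = 0; heap: [0-5 ALLOC][6-25 FREE]
Op 2: a = realloc(a, 4) -> a = 0; heap: [0-3 ALLOC][4-25 FREE]
Op 3: a = realloc(a, 3) -> a = 0; heap: [0-2 ALLOC][3-25 FREE]
Op 4: a = realloc(a, 7) -> a = 0; heap: [0-6 ALLOC][7-25 FREE]
Op 5: a = realloc(a, 8) -> a = 0; heap: [0-7 ALLOC][8-25 FREE]
Op 6: a = realloc(a, 2) -> a = 0; heap: [0-1 ALLOC][2-25 FREE]
Op 7: free(a) -> (freed a); heap: [0-25 FREE]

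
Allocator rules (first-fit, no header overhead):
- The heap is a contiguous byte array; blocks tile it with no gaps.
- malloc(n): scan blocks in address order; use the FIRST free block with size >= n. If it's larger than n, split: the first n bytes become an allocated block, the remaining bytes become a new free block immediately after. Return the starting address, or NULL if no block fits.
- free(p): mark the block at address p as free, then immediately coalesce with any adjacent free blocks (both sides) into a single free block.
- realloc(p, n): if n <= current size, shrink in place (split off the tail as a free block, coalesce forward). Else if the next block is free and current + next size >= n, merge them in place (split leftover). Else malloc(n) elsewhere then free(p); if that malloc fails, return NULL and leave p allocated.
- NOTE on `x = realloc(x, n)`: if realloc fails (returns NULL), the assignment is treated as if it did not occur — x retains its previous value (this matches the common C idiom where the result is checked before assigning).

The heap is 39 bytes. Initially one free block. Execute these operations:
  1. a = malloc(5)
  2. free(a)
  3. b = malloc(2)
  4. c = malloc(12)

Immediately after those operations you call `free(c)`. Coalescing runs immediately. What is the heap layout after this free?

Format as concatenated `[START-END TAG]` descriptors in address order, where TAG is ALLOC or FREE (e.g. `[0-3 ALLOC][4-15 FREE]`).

Answer: [0-1 ALLOC][2-38 FREE]

Derivation:
Op 1: a = malloc(5) -> a = 0; heap: [0-4 ALLOC][5-38 FREE]
Op 2: free(a) -> (freed a); heap: [0-38 FREE]
Op 3: b = malloc(2) -> b = 0; heap: [0-1 ALLOC][2-38 FREE]
Op 4: c = malloc(12) -> c = 2; heap: [0-1 ALLOC][2-13 ALLOC][14-38 FREE]
free(c): c = 2 -> block [2-13 ALLOC]; mark free, coalesce with adjacent free neighbors -> [0-1 ALLOC][2-38 FREE]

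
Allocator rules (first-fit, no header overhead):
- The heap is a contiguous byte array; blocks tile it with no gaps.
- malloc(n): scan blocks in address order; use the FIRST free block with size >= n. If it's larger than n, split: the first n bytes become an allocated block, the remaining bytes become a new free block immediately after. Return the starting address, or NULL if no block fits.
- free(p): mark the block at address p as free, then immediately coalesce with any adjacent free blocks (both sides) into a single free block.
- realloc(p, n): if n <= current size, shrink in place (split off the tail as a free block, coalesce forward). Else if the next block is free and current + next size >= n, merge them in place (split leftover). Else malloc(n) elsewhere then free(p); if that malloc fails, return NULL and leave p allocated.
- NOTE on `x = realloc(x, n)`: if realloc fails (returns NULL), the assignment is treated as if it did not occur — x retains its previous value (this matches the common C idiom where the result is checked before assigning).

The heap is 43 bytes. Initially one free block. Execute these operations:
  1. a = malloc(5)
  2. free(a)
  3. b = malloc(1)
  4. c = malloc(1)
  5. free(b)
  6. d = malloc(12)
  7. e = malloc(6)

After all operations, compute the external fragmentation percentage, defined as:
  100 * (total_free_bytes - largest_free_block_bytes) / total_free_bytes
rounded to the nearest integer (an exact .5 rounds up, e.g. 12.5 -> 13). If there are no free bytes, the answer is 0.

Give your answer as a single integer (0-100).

Op 1: a = malloc(5) -> a = 0; heap: [0-4 ALLOC][5-42 FREE]
Op 2: free(a) -> (freed a); heap: [0-42 FREE]
Op 3: b = malloc(1) -> b = 0; heap: [0-0 ALLOC][1-42 FREE]
Op 4: c = malloc(1) -> c = 1; heap: [0-0 ALLOC][1-1 ALLOC][2-42 FREE]
Op 5: free(b) -> (freed b); heap: [0-0 FREE][1-1 ALLOC][2-42 FREE]
Op 6: d = malloc(12) -> d = 2; heap: [0-0 FREE][1-1 ALLOC][2-13 ALLOC][14-42 FREE]
Op 7: e = malloc(6) -> e = 14; heap: [0-0 FREE][1-1 ALLOC][2-13 ALLOC][14-19 ALLOC][20-42 FREE]
Free blocks: [1 23] total_free=24 largest=23 -> 100*(24-23)/24 = 100/24 ≈ 4.167 -> rounds to 4

Answer: 4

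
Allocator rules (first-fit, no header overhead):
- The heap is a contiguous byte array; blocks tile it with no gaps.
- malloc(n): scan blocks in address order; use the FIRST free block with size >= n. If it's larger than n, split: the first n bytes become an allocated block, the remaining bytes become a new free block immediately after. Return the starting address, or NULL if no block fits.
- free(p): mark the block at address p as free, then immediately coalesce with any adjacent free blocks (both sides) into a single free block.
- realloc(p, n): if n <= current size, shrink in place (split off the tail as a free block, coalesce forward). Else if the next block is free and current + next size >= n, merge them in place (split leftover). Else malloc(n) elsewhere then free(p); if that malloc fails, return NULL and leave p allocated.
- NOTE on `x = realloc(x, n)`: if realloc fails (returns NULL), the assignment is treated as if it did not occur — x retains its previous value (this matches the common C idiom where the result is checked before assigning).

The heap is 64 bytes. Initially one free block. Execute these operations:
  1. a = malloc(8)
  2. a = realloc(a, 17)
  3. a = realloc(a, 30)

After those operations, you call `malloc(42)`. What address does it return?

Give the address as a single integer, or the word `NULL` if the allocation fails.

Op 1: a = malloc(8) -> a = 0; heap: [0-7 ALLOC][8-63 FREE]
Op 2: a = realloc(a, 17) -> a = 0; heap: [0-16 ALLOC][17-63 FREE]
Op 3: a = realloc(a, 30) -> a = 0; heap: [0-29 ALLOC][30-63 FREE]
malloc(42): first-fit scan over [0-29 ALLOC][30-63 FREE] -> NULL

Answer: NULL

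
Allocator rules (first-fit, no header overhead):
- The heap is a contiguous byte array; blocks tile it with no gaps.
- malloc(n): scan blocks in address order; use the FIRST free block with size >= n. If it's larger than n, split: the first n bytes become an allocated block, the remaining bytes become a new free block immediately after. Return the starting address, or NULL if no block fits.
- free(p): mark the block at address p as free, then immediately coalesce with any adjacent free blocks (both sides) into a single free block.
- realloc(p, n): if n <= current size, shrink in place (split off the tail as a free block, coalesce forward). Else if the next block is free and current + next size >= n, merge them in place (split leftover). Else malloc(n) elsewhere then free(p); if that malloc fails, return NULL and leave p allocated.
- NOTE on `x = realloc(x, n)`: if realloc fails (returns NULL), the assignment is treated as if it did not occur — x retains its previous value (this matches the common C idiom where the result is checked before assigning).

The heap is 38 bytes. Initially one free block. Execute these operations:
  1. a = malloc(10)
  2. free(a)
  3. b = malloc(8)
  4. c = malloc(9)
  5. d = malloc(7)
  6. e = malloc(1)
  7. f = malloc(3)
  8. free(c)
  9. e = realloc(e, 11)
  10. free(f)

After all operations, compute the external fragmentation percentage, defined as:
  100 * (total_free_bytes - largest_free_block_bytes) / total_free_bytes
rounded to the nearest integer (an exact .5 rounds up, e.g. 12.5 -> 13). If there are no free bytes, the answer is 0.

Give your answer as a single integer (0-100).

Answer: 41

Derivation:
Op 1: a = malloc(10) -> a = 0; heap: [0-9 ALLOC][10-37 FREE]
Op 2: free(a) -> (freed a); heap: [0-37 FREE]
Op 3: b = malloc(8) -> b = 0; heap: [0-7 ALLOC][8-37 FREE]
Op 4: c = malloc(9) -> c = 8; heap: [0-7 ALLOC][8-16 ALLOC][17-37 FREE]
Op 5: d = malloc(7) -> d = 17; heap: [0-7 ALLOC][8-16 ALLOC][17-23 ALLOC][24-37 FREE]
Op 6: e = malloc(1) -> e = 24; heap: [0-7 ALLOC][8-16 ALLOC][17-23 ALLOC][24-24 ALLOC][25-37 FREE]
Op 7: f = malloc(3) -> f = 25; heap: [0-7 ALLOC][8-16 ALLOC][17-23 ALLOC][24-24 ALLOC][25-27 ALLOC][28-37 FREE]
Op 8: free(c) -> (freed c); heap: [0-7 ALLOC][8-16 FREE][17-23 ALLOC][24-24 ALLOC][25-27 ALLOC][28-37 FREE]
Op 9: e = realloc(e, 11) -> NULL (e unchanged); heap: [0-7 ALLOC][8-16 FREE][17-23 ALLOC][24-24 ALLOC][25-27 ALLOC][28-37 FREE]
Op 10: free(f) -> (freed f); heap: [0-7 ALLOC][8-16 FREE][17-23 ALLOC][24-24 ALLOC][25-37 FREE]
Free blocks: [9 13] total_free=22 largest=13 -> 100*(22-13)/22 = 900/22 ≈ 40.909 -> rounds to 41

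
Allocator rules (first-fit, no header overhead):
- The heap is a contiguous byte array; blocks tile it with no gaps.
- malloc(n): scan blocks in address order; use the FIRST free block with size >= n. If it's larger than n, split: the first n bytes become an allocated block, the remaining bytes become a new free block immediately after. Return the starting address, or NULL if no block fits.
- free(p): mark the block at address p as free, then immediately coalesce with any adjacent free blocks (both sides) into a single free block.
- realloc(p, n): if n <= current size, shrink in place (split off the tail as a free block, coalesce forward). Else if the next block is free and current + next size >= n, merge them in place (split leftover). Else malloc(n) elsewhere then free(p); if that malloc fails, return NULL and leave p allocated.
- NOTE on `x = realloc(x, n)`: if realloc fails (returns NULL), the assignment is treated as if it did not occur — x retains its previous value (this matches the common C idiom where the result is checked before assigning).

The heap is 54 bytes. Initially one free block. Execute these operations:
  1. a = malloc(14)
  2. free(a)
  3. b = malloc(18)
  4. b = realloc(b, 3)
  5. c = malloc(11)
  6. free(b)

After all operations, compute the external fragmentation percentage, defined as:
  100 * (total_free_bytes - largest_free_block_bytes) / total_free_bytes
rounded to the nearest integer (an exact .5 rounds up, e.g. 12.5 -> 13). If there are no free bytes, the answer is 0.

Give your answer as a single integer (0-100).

Answer: 7

Derivation:
Op 1: a = malloc(14) -> a = 0; heap: [0-13 ALLOC][14-53 FREE]
Op 2: free(a) -> (freed a); heap: [0-53 FREE]
Op 3: b = malloc(18) -> b = 0; heap: [0-17 ALLOC][18-53 FREE]
Op 4: b = realloc(b, 3) -> b = 0; heap: [0-2 ALLOC][3-53 FREE]
Op 5: c = malloc(11) -> c = 3; heap: [0-2 ALLOC][3-13 ALLOC][14-53 FREE]
Op 6: free(b) -> (freed b); heap: [0-2 FREE][3-13 ALLOC][14-53 FREE]
Free blocks: [3 40] total_free=43 largest=40 -> 100*(43-40)/43 = 300/43 ≈ 6.977 -> rounds to 7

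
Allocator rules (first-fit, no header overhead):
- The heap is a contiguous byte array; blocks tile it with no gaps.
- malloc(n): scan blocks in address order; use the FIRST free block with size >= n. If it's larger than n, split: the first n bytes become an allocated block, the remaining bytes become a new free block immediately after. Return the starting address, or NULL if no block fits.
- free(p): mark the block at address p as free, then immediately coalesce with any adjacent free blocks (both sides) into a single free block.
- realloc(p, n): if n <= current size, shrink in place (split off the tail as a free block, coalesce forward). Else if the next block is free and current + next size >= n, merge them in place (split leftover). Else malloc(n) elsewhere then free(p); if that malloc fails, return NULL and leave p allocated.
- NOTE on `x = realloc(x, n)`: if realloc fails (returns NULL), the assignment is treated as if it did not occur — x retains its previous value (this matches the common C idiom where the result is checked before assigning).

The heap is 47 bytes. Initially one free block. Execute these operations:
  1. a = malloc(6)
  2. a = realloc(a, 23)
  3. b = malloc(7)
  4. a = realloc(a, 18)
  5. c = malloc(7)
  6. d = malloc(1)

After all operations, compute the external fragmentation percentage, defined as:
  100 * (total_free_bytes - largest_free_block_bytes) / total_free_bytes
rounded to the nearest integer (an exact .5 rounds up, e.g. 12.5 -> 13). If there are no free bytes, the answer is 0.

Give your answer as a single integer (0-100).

Answer: 29

Derivation:
Op 1: a = malloc(6) -> a = 0; heap: [0-5 ALLOC][6-46 FREE]
Op 2: a = realloc(a, 23) -> a = 0; heap: [0-22 ALLOC][23-46 FREE]
Op 3: b = malloc(7) -> b = 23; heap: [0-22 ALLOC][23-29 ALLOC][30-46 FREE]
Op 4: a = realloc(a, 18) -> a = 0; heap: [0-17 ALLOC][18-22 FREE][23-29 ALLOC][30-46 FREE]
Op 5: c = malloc(7) -> c = 30; heap: [0-17 ALLOC][18-22 FREE][23-29 ALLOC][30-36 ALLOC][37-46 FREE]
Op 6: d = malloc(1) -> d = 18; heap: [0-17 ALLOC][18-18 ALLOC][19-22 FREE][23-29 ALLOC][30-36 ALLOC][37-46 FREE]
Free blocks: [4 10] total_free=14 largest=10 -> 100*(14-10)/14 = 400/14 ≈ 28.571 -> rounds to 29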